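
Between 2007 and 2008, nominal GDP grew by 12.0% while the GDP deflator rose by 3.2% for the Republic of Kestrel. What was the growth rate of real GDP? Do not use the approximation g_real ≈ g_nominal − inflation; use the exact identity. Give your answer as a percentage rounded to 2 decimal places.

(1 + g_nom) = (1 + g_real)(1 + π), so g_real = 1.1200 / 1.0320 − 1 = 0.08527.

8.53%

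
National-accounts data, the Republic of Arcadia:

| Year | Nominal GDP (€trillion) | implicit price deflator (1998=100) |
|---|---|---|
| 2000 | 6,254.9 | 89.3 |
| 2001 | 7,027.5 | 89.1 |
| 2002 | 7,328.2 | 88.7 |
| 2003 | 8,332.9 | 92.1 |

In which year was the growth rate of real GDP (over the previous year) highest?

2001

2001: real = 7027.5/0.891 = 7887.21; growth vs 2000 (7004.37) = 12.60%.
2002: real = 7328.2/0.887 = 8261.78; growth vs 2001 (7887.21) = 4.75%.
2003: real = 8332.9/0.921 = 9047.67; growth vs 2002 (8261.78) = 9.51%.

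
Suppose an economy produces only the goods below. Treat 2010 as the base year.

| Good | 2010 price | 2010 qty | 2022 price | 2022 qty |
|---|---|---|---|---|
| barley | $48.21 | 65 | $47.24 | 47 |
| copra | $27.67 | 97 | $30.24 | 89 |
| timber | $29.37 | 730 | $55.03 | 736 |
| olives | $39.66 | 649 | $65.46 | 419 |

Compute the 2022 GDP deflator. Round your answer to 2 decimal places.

Nominal GDP 2022 = 47.24·47 + 30.24·89 + 55.03·736 + 65.46·419 = 72841.46.
Real GDP 2022 (at 2010 prices) = 48.21·47 + 27.67·89 + 29.37·736 + 39.66·419 = 42962.36.
Deflator = Nominal/Real × 100 = 72841.46/42962.36 × 100 = 169.547.

169.55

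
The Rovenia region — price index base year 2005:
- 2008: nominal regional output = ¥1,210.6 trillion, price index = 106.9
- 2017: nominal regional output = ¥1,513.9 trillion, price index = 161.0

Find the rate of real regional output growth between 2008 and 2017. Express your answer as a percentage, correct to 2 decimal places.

-16.97%

Real regional output 2008 = 1210.6 / 1.069 = 1132.46.
Real regional output 2017 = 1513.9 / 1.610 = 940.31.
Real growth = 940.31 / 1132.46 − 1 = -0.1697.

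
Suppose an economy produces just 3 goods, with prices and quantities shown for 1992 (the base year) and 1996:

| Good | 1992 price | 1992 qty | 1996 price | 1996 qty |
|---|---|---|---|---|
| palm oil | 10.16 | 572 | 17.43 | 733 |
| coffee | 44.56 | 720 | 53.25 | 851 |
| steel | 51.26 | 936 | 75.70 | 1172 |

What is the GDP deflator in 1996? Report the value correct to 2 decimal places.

Nominal GDP 1996 = 17.43·733 + 53.25·851 + 75.70·1172 = 146812.34.
Real GDP 1996 (at 1992 prices) = 10.16·733 + 44.56·851 + 51.26·1172 = 105444.56.
Deflator = Nominal/Real × 100 = 146812.34/105444.56 × 100 = 139.232.

139.23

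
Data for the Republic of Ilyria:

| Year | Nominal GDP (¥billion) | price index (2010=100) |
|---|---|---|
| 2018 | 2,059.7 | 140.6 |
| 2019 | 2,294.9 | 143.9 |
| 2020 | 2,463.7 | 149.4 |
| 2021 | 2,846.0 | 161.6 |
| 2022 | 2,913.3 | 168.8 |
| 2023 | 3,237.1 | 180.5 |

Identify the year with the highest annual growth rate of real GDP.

2019: real = 2294.9/1.439 = 1594.79; growth vs 2018 (1464.94) = 8.86%.
2020: real = 2463.7/1.494 = 1649.06; growth vs 2019 (1594.79) = 3.40%.
2021: real = 2846.0/1.616 = 1761.14; growth vs 2020 (1649.06) = 6.80%.
2022: real = 2913.3/1.688 = 1725.89; growth vs 2021 (1761.14) = -2.00%.
2023: real = 3237.1/1.805 = 1793.41; growth vs 2022 (1725.89) = 3.91%.

2019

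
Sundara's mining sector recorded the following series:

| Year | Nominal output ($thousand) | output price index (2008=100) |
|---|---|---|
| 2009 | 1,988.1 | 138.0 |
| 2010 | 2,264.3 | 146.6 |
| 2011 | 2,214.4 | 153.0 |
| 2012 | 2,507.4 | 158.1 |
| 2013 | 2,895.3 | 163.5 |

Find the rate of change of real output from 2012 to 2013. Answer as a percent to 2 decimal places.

11.66%

Real output 2012 = 2507.4/1.581 = 1585.96.
Real output 2013 = 2895.3/1.635 = 1770.83.
Change = 1770.83/1585.96 − 1 = 0.1166.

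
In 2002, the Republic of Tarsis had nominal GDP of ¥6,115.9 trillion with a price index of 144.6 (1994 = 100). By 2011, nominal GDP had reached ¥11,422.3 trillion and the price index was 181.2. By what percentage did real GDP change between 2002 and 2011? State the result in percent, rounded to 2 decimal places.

49.04%

Real GDP 2002 = 6115.9 / 1.446 = 4229.53.
Real GDP 2011 = 11422.3 / 1.812 = 6303.70.
Real growth = 6303.70 / 4229.53 − 1 = 0.4904.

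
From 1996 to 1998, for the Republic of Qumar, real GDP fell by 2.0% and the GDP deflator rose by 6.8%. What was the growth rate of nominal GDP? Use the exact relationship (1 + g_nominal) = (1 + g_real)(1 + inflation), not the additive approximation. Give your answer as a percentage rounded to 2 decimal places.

4.66%

(1 + g_nom) = (1 + g_real)(1 + π) = 0.9800 × 1.0680 = 1.04664.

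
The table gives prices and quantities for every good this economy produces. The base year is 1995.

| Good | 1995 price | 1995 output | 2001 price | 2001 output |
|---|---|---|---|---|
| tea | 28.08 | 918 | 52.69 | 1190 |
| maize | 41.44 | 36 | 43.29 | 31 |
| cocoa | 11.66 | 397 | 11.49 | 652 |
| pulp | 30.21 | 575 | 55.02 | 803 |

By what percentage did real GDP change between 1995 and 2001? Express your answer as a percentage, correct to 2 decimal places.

35.10%

Real GDP 1995 = Nominal GDP 1995 = 28.08·918 + 41.44·36 + 11.66·397 + 30.21·575 = 49269.05.
Real GDP 2001 (at 1995 prices) = 28.08·1190 + 41.44·31 + 11.66·652 + 30.21·803 = 66560.79.
Real growth = 66560.79/49269.05 − 1 = 0.3510.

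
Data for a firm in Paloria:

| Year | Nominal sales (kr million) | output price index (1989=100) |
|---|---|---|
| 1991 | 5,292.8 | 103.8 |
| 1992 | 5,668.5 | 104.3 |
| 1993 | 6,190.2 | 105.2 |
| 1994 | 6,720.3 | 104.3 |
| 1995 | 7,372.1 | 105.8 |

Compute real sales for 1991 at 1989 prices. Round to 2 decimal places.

Real sales 1991 = 5292.8 / 1.038 = 5099.04.

kr 5,099.04 million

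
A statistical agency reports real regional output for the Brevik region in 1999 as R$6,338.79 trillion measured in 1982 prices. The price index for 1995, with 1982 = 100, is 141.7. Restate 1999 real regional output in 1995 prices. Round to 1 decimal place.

R$8,982.1 trillion

Real regional output in 1995 prices = Real regional output in 1982 prices × (P_1995/P_1982) = 6338.79 × 1.417 = 8982.07.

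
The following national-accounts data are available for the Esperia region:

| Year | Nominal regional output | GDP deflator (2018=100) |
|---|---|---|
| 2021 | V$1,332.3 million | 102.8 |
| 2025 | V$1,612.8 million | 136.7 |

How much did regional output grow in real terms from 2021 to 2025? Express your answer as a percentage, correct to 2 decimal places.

Real regional output 2021 = 1332.3 / 1.028 = 1296.01.
Real regional output 2025 = 1612.8 / 1.367 = 1179.81.
Real growth = 1179.81 / 1296.01 − 1 = -0.0897.

-8.97%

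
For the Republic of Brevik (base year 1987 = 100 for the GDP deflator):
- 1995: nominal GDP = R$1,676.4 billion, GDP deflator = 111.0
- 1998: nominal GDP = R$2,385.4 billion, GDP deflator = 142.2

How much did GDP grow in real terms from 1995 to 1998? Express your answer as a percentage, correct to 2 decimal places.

11.07%

Deflate each year: 1995 → 1676.4/1.110 = 1510.27; 1998 → 2385.4/1.422 = 1677.50.
So real GDP changed by 1677.50/1510.27 − 1 = 0.1107, i.e. 11.07%.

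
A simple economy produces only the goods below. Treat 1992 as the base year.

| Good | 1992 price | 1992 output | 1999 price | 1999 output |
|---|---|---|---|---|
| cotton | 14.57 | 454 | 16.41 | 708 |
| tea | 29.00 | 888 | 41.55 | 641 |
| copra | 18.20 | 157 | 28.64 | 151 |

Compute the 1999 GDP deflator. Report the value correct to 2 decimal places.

Nominal GDP 1999 = 16.41·708 + 41.55·641 + 28.64·151 = 42576.47.
Real GDP 1999 (at 1992 prices) = 14.57·708 + 29.00·641 + 18.20·151 = 31652.76.
Deflator = Nominal/Real × 100 = 42576.47/31652.76 × 100 = 134.511.

134.51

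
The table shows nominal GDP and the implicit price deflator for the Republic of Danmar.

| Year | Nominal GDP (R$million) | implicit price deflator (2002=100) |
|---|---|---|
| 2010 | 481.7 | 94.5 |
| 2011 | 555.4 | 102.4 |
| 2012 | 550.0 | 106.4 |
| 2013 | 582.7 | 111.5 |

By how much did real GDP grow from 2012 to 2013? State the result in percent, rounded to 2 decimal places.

Real GDP 2012 = 550.0/1.064 = 516.92.
Real GDP 2013 = 582.7/1.115 = 522.60.
Change = 522.60/516.92 − 1 = 0.0110.

1.10%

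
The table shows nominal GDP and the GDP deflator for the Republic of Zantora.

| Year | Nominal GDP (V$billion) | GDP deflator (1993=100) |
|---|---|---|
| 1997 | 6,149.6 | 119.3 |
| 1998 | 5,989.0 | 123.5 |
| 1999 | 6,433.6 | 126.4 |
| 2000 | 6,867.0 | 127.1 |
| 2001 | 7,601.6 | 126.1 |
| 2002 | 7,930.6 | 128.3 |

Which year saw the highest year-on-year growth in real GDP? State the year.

1998: real = 5989.0/1.235 = 4849.39; growth vs 1997 (5154.74) = -5.92%.
1999: real = 6433.6/1.264 = 5089.87; growth vs 1998 (4849.39) = 4.96%.
2000: real = 6867.0/1.271 = 5402.83; growth vs 1999 (5089.87) = 6.15%.
2001: real = 7601.6/1.261 = 6028.23; growth vs 2000 (5402.83) = 11.58%.
2002: real = 7930.6/1.283 = 6181.29; growth vs 2001 (6028.23) = 2.54%.

2001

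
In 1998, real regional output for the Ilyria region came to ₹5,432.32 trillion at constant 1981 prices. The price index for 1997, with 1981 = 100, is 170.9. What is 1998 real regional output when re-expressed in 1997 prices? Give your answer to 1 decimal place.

Real regional output in 1997 prices = Real regional output in 1981 prices × (P_1997/P_1981) = 5432.32 × 1.709 = 9283.83.

₹9,283.8 trillion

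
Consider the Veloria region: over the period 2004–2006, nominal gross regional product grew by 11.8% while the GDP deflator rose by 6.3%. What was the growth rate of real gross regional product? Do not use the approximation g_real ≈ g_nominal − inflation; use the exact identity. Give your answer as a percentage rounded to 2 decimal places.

5.17%

(1 + g_nom) = (1 + g_real)(1 + π), so g_real = 1.1180 / 1.0630 − 1 = 0.05174.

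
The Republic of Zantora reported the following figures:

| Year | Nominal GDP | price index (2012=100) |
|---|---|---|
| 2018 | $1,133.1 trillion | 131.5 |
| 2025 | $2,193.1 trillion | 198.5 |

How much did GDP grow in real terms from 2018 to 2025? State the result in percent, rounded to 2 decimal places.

28.22%

Real GDP 2018 = 1133.1 / 1.315 = 861.67.
Real GDP 2025 = 2193.1 / 1.985 = 1104.84.
Real growth = 1104.84 / 861.67 − 1 = 0.2822.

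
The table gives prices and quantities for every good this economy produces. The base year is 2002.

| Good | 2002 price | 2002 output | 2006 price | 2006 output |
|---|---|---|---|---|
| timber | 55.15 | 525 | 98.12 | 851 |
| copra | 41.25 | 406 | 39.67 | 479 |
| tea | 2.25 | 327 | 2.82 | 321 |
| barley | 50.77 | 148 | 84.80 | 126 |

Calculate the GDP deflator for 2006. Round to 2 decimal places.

154.57

Nominal GDP 2006 = 98.12·851 + 39.67·479 + 2.82·321 + 84.80·126 = 114092.07.
Real GDP 2006 (at 2002 prices) = 55.15·851 + 41.25·479 + 2.25·321 + 50.77·126 = 73810.67.
Deflator = Nominal/Real × 100 = 114092.07/73810.67 × 100 = 154.574.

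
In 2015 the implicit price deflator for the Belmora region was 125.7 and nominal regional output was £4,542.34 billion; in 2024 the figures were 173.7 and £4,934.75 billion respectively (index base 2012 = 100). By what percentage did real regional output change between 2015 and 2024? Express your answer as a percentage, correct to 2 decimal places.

Deflate each year: 2015 → 4542.34/1.257 = 3613.64; 2024 → 4934.75/1.737 = 2840.96.
So real regional output changed by 2840.96/3613.64 − 1 = -0.2138, i.e. -21.38%.

-21.38%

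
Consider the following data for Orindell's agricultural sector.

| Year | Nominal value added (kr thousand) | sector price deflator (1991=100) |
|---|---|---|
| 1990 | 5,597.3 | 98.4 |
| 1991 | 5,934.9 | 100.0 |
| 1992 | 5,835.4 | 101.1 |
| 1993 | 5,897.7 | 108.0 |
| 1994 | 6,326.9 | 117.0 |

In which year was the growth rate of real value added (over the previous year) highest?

1991: real = 5934.9/1.000 = 5934.90; growth vs 1990 (5688.31) = 4.34%.
1992: real = 5835.4/1.011 = 5771.91; growth vs 1991 (5934.90) = -2.75%.
1993: real = 5897.7/1.080 = 5460.83; growth vs 1992 (5771.91) = -5.39%.
1994: real = 6326.9/1.170 = 5407.61; growth vs 1993 (5460.83) = -0.97%.

1991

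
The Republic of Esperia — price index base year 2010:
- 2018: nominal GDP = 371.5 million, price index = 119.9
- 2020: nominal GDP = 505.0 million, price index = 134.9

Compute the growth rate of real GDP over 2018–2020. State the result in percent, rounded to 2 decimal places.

Real GDP 2018 = 371.5 / 1.199 = 309.84.
Real GDP 2020 = 505.0 / 1.349 = 374.35.
Real growth = 374.35 / 309.84 − 1 = 0.2082.

20.82%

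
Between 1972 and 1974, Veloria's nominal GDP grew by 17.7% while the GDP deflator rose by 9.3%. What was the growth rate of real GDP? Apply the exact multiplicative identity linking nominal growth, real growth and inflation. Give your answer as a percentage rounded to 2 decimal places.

7.69%

(1 + g_nom) = (1 + g_real)(1 + π), so g_real = 1.1770 / 1.0930 − 1 = 0.07685.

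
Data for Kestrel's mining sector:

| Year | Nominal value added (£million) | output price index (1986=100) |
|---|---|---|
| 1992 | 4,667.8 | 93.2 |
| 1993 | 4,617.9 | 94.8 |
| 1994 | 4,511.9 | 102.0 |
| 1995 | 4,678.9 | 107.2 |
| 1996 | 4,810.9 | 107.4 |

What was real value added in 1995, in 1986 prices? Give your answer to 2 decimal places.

£4,364.65 million

Real value added 1995 = 4678.9 / 1.072 = 4364.65.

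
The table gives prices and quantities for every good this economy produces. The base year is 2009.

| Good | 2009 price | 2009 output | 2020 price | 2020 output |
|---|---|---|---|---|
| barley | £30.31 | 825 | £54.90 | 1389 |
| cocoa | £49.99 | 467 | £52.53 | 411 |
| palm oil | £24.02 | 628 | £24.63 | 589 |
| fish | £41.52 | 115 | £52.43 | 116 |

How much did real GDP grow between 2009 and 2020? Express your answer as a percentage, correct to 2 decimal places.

Real GDP 2009 = Nominal GDP 2009 = 30.31·825 + 49.99·467 + 24.02·628 + 41.52·115 = 68210.44.
Real GDP 2020 (at 2009 prices) = 30.31·1389 + 49.99·411 + 24.02·589 + 41.52·116 = 81610.58.
Real growth = 81610.58/68210.44 − 1 = 0.1965.

19.65%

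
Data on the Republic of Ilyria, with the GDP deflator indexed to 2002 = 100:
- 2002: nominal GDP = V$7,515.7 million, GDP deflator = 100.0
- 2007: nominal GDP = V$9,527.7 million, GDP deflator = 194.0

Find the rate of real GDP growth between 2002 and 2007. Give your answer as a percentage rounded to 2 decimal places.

-34.65%

Real GDP 2002 = 7515.7 / 1.000 = 7515.70.
Real GDP 2007 = 9527.7 / 1.940 = 4911.19.
Real growth = 4911.19 / 7515.70 − 1 = -0.3465.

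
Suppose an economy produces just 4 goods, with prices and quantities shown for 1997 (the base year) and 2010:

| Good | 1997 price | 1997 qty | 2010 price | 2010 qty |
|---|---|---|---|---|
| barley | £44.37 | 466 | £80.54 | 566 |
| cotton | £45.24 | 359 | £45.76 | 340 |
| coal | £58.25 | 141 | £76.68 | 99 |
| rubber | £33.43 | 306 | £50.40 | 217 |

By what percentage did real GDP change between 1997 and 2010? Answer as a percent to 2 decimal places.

Real GDP 1997 = Nominal GDP 1997 = 44.37·466 + 45.24·359 + 58.25·141 + 33.43·306 = 55360.41.
Real GDP 2010 (at 1997 prices) = 44.37·566 + 45.24·340 + 58.25·99 + 33.43·217 = 53516.08.
Real growth = 53516.08/55360.41 − 1 = -0.0333.

-3.33%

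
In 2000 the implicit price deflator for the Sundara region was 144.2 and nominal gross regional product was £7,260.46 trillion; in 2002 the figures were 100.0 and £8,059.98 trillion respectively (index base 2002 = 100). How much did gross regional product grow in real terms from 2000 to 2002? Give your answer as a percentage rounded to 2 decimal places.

60.08%

Deflate each year: 2000 → 7260.46/1.442 = 5034.99; 2002 → 8059.98/1.000 = 8059.98.
So real gross regional product changed by 8059.98/5034.99 − 1 = 0.6008, i.e. 60.08%.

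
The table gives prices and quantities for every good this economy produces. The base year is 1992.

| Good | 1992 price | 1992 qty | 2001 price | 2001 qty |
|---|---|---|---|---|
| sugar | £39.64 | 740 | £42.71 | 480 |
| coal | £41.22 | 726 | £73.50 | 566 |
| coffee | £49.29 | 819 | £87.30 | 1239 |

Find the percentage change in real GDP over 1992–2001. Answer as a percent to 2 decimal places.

Real GDP 1992 = Nominal GDP 1992 = 39.64·740 + 41.22·726 + 49.29·819 = 99627.83.
Real GDP 2001 (at 1992 prices) = 39.64·480 + 41.22·566 + 49.29·1239 = 103428.03.
Real growth = 103428.03/99627.83 − 1 = 0.0381.

3.81%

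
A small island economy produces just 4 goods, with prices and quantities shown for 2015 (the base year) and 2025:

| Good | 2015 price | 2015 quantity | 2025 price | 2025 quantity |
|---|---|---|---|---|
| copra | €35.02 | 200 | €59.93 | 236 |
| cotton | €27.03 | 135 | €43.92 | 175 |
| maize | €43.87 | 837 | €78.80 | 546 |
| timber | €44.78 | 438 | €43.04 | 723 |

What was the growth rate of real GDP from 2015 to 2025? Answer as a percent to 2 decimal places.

3.49%

Real GDP 2015 = Nominal GDP 2015 = 35.02·200 + 27.03·135 + 43.87·837 + 44.78·438 = 66985.88.
Real GDP 2025 (at 2015 prices) = 35.02·236 + 27.03·175 + 43.87·546 + 44.78·723 = 69323.93.
Real growth = 69323.93/66985.88 − 1 = 0.0349.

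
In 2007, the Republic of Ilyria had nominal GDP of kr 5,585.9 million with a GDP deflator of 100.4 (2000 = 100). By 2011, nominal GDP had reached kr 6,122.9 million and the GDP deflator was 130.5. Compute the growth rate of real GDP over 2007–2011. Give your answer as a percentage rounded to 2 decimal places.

-15.67%

Real GDP 2007 = 5585.9 / 1.004 = 5563.65.
Real GDP 2011 = 6122.9 / 1.305 = 4691.88.
Real growth = 4691.88 / 5563.65 − 1 = -0.1567.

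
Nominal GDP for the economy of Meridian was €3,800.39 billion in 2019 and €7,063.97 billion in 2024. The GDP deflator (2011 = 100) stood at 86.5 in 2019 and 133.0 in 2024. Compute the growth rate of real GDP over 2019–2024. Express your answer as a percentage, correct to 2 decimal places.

20.89%

Real GDP 2019 = 3800.39 / 0.865 = 4393.51.
Real GDP 2024 = 7063.97 / 1.330 = 5311.26.
Real growth = 5311.26 / 4393.51 − 1 = 0.2089.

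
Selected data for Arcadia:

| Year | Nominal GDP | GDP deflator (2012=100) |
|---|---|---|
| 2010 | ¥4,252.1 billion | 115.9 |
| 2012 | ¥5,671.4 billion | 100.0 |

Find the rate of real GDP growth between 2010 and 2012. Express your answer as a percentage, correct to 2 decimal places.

Deflate each year: 2010 → 4252.1/1.159 = 3668.77; 2012 → 5671.4/1.000 = 5671.40.
So real GDP changed by 5671.40/3668.77 − 1 = 0.5459, i.e. 54.59%.

54.59%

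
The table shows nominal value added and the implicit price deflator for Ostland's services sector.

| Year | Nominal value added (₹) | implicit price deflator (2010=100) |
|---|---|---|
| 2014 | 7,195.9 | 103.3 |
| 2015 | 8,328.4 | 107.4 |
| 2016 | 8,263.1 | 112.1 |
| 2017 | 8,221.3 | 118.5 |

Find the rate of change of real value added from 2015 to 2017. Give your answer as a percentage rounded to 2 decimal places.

-10.53%

Real value added 2015 = 8328.4/1.074 = 7754.56.
Real value added 2017 = 8221.3/1.185 = 6937.81.
Change = 6937.81/7754.56 − 1 = -0.1053.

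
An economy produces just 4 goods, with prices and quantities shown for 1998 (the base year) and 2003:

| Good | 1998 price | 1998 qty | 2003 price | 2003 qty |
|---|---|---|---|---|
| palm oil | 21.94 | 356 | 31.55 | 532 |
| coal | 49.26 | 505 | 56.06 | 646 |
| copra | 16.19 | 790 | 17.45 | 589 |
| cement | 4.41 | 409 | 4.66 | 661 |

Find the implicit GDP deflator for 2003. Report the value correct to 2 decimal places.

Nominal GDP 2003 = 31.55·532 + 56.06·646 + 17.45·589 + 4.66·661 = 66357.67.
Real GDP 2003 (at 1998 prices) = 21.94·532 + 49.26·646 + 16.19·589 + 4.41·661 = 55944.96.
Deflator = Nominal/Real × 100 = 66357.67/55944.96 × 100 = 118.612.

118.61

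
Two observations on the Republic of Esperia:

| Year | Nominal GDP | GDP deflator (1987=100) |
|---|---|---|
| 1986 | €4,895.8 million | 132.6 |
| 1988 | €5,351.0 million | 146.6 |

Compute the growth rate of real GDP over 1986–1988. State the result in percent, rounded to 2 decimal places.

-1.14%

Deflate each year: 1986 → 4895.8/1.326 = 3692.16; 1988 → 5351.0/1.466 = 3650.07.
So real GDP changed by 3650.07/3692.16 − 1 = -0.0114, i.e. -1.14%.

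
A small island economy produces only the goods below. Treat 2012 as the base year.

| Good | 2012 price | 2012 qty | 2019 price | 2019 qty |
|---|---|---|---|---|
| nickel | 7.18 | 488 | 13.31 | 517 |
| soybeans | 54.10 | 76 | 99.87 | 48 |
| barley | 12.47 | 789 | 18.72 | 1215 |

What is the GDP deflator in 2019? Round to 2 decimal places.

Nominal GDP 2019 = 13.31·517 + 99.87·48 + 18.72·1215 = 34419.83.
Real GDP 2019 (at 2012 prices) = 7.18·517 + 54.10·48 + 12.47·1215 = 21459.91.
Deflator = Nominal/Real × 100 = 34419.83/21459.91 × 100 = 160.391.

160.39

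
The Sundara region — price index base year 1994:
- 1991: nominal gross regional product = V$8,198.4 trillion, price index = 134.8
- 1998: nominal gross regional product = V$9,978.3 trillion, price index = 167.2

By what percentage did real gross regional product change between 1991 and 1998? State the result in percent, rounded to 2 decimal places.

Deflate each year: 1991 → 8198.4/1.348 = 6081.90; 1998 → 9978.3/1.672 = 5967.88.
So real gross regional product changed by 5967.88/6081.90 − 1 = -0.0187, i.e. -1.87%.

-1.87%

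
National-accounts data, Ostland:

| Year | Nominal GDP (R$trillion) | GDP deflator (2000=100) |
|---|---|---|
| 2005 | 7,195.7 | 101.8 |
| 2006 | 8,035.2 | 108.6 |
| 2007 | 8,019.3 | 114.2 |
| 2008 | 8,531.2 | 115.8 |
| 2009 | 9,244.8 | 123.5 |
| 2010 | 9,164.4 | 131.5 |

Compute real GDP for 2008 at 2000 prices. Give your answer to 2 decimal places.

Real GDP 2008 = 8531.2 / 1.158 = 7367.18.

R$7,367.18 trillion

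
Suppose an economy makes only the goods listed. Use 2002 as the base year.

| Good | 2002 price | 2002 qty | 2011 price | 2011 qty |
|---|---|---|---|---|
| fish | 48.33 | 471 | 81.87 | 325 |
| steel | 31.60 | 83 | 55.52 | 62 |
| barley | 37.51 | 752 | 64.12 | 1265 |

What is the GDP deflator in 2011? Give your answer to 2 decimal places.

Nominal GDP 2011 = 81.87·325 + 55.52·62 + 64.12·1265 = 111161.79.
Real GDP 2011 (at 2002 prices) = 48.33·325 + 31.60·62 + 37.51·1265 = 65116.60.
Deflator = Nominal/Real × 100 = 111161.79/65116.60 × 100 = 170.712.

170.71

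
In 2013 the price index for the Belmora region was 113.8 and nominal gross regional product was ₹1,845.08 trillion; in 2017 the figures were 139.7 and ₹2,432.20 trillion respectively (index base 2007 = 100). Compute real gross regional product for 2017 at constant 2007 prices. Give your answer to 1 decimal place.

Real gross regional product = Nominal / (price index/100) = 2432.20 / 1.397 = 1741.02.

₹1,741.0 trillion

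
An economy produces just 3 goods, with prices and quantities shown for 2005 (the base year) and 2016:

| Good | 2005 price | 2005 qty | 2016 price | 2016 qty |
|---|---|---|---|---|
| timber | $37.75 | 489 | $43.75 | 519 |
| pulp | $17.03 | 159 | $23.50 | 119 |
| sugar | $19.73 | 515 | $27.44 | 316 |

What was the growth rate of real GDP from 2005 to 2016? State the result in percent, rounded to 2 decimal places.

Real GDP 2005 = Nominal GDP 2005 = 37.75·489 + 17.03·159 + 19.73·515 = 31328.47.
Real GDP 2016 (at 2005 prices) = 37.75·519 + 17.03·119 + 19.73·316 = 27853.50.
Real growth = 27853.50/31328.47 − 1 = -0.1109.

-11.09%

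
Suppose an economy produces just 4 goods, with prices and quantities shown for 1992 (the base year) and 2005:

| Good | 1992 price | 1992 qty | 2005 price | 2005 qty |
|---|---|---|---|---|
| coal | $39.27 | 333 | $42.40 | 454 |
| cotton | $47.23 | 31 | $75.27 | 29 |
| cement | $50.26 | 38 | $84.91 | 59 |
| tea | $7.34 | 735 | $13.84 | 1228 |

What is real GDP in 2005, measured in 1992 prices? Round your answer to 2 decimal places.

Real GDP 2005 = Σ (p_1992 × q_2005) = 39.27·454 + 47.23·29 + 50.26·59 + 7.34·1228 = 31177.11.

$31177.11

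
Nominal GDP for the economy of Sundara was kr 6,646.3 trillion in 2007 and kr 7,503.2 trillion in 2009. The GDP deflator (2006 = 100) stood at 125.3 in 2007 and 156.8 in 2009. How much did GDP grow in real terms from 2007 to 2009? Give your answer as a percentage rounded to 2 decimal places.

-9.79%

Deflate each year: 2007 → 6646.3/1.253 = 5304.31; 2009 → 7503.2/1.568 = 4785.20.
So real GDP changed by 4785.20/5304.31 − 1 = -0.0979, i.e. -9.79%.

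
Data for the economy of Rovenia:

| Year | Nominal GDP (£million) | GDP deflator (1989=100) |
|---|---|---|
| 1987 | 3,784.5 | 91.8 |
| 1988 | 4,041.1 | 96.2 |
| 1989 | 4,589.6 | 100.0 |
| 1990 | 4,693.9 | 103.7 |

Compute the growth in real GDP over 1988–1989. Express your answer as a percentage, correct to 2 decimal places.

9.26%

Real GDP 1988 = 4041.1/0.962 = 4200.73.
Real GDP 1989 = 4589.6/1.000 = 4589.60.
Change = 4589.60/4200.73 − 1 = 0.0926.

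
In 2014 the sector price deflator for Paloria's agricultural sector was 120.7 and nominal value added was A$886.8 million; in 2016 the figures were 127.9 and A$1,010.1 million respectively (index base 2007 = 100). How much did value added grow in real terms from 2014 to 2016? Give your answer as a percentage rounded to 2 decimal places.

Deflate each year: 2014 → 886.8/1.207 = 734.71; 2016 → 1010.1/1.279 = 789.76.
So real value added changed by 789.76/734.71 − 1 = 0.0749, i.e. 7.49%.

7.49%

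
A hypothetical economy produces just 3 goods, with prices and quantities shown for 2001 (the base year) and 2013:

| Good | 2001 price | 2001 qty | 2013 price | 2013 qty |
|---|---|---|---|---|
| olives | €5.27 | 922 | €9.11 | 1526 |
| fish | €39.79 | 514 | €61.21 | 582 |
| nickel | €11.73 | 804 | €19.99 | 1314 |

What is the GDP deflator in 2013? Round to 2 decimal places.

Nominal GDP 2013 = 9.11·1526 + 61.21·582 + 19.99·1314 = 75792.94.
Real GDP 2013 (at 2001 prices) = 5.27·1526 + 39.79·582 + 11.73·1314 = 46613.02.
Deflator = Nominal/Real × 100 = 75792.94/46613.02 × 100 = 162.600.

162.60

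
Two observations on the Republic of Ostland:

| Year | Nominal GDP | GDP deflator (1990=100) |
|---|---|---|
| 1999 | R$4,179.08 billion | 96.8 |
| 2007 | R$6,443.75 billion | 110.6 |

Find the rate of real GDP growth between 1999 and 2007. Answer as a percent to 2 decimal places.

34.95%

Real GDP 1999 = 4179.08 / 0.968 = 4317.23.
Real GDP 2007 = 6443.75 / 1.106 = 5826.18.
Real growth = 5826.18 / 4317.23 − 1 = 0.3495.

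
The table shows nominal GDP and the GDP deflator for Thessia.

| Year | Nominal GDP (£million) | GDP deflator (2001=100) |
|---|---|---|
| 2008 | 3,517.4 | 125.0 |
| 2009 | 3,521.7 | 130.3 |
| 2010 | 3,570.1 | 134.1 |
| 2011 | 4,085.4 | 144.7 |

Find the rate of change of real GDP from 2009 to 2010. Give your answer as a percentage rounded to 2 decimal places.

Real GDP 2009 = 3521.7/1.303 = 2702.76.
Real GDP 2010 = 3570.1/1.341 = 2662.27.
Change = 2662.27/2702.76 − 1 = -0.0150.

-1.50%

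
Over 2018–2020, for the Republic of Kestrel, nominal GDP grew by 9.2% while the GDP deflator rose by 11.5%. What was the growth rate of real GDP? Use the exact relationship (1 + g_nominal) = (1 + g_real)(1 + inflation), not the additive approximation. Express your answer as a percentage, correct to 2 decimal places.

(1 + g_nom) = (1 + g_real)(1 + π), so g_real = 1.0920 / 1.1150 − 1 = -0.02063.

-2.06%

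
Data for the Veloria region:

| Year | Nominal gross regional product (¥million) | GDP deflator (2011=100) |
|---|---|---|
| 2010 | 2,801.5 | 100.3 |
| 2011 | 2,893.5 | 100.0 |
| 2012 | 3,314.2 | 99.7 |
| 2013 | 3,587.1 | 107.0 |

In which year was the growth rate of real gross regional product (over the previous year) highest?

2011: real = 2893.5/1.000 = 2893.50; growth vs 2010 (2793.12) = 3.59%.
2012: real = 3314.2/0.997 = 3324.17; growth vs 2011 (2893.50) = 14.88%.
2013: real = 3587.1/1.070 = 3352.43; growth vs 2012 (3324.17) = 0.85%.

2012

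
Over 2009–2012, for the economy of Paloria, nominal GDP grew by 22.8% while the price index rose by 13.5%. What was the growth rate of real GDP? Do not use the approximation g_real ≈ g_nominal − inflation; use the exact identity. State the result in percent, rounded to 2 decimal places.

(1 + g_nom) = (1 + g_real)(1 + π), so g_real = 1.2280 / 1.1350 − 1 = 0.08194.

8.19%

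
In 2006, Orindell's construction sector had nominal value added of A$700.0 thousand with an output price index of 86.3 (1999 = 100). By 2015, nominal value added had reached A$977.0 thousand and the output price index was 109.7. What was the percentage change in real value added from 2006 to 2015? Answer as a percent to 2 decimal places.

9.80%

Real value added 2006 = 700.0 / 0.863 = 811.12.
Real value added 2015 = 977.0 / 1.097 = 890.61.
Real growth = 890.61 / 811.12 − 1 = 0.0980.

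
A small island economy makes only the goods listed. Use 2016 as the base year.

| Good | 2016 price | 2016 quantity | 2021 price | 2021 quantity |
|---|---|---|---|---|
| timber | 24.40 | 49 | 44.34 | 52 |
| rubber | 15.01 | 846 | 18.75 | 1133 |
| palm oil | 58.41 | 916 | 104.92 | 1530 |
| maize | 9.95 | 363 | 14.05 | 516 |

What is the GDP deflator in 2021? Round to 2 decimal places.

Nominal GDP 2021 = 44.34·52 + 18.75·1133 + 104.92·1530 + 14.05·516 = 191326.83.
Real GDP 2021 (at 2016 prices) = 24.40·52 + 15.01·1133 + 58.41·1530 + 9.95·516 = 112776.63.
Deflator = Nominal/Real × 100 = 191326.83/112776.63 × 100 = 169.651.

169.65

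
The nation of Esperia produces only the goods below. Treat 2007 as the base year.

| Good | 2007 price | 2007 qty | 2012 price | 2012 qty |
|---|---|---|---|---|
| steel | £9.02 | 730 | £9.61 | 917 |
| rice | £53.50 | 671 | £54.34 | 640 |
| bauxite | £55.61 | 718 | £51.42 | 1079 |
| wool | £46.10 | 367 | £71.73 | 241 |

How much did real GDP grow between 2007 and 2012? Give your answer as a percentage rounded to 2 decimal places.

14.39%

Real GDP 2007 = Nominal GDP 2007 = 9.02·730 + 53.50·671 + 55.61·718 + 46.10·367 = 99329.78.
Real GDP 2012 (at 2007 prices) = 9.02·917 + 53.50·640 + 55.61·1079 + 46.10·241 = 113624.63.
Real growth = 113624.63/99329.78 − 1 = 0.1439.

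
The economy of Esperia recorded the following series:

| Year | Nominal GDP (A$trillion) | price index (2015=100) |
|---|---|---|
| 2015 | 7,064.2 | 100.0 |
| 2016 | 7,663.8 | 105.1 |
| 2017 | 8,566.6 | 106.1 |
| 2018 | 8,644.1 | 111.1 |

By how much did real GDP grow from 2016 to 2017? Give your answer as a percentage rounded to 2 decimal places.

Real GDP 2016 = 7663.8/1.051 = 7291.91.
Real GDP 2017 = 8566.6/1.061 = 8074.08.
Change = 8074.08/7291.91 − 1 = 0.1073.

10.73%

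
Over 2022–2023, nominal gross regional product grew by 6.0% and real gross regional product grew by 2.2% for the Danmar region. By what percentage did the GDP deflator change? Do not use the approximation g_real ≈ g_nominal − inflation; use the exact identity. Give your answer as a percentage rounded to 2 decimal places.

(1 + g_nom) = (1 + g_real)(1 + π), so π = 1.0600 / 1.0220 − 1 = 0.03718.

3.72%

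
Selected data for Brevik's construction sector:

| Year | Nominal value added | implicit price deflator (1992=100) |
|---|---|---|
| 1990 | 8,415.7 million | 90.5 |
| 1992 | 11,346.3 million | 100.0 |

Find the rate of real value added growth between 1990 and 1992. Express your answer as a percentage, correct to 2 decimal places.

Deflate each year: 1990 → 8415.7/0.905 = 9299.12; 1992 → 11346.3/1.000 = 11346.30.
So real value added changed by 11346.30/9299.12 − 1 = 0.2201, i.e. 22.01%.

22.01%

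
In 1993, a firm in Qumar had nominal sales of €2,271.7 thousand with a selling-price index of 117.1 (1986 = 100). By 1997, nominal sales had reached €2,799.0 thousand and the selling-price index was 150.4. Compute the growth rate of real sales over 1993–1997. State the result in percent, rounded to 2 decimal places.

Real sales 1993 = 2271.7 / 1.171 = 1939.97.
Real sales 1997 = 2799.0 / 1.504 = 1861.04.
Real growth = 1861.04 / 1939.97 − 1 = -0.0407.

-4.07%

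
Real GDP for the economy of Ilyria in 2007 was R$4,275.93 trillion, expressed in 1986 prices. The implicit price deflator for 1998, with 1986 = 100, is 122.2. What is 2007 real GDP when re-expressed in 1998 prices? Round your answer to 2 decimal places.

Real GDP in 1998 prices = Real GDP in 1986 prices × (P_1998/P_1986) = 4275.93 × 1.222 = 5225.19.

R$5,225.19 trillion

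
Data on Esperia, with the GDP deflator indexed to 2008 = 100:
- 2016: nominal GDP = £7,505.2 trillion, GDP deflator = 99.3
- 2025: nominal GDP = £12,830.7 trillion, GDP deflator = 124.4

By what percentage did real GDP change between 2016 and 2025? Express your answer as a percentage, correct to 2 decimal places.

36.46%

Deflate each year: 2016 → 7505.2/0.993 = 7558.11; 2025 → 12830.7/1.244 = 10314.07.
So real GDP changed by 10314.07/7558.11 − 1 = 0.3646, i.e. 36.46%.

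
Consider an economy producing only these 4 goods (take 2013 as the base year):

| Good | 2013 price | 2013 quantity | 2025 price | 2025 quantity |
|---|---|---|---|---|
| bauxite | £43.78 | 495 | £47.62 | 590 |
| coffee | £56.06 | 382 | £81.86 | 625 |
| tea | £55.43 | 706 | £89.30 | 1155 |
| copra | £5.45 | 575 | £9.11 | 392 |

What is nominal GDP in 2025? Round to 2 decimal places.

£185970.92

Nominal GDP 2025 = Σ (p_2025 × q_2025) = 47.62·590 + 81.86·625 + 89.30·1155 + 9.11·392 = 185970.92.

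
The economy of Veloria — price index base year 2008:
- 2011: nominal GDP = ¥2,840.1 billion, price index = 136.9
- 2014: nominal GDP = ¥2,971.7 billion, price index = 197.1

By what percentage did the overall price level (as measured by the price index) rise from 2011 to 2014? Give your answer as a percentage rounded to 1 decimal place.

44.0%

Price-level change = 197.1 / 136.9 − 1 = 0.4397.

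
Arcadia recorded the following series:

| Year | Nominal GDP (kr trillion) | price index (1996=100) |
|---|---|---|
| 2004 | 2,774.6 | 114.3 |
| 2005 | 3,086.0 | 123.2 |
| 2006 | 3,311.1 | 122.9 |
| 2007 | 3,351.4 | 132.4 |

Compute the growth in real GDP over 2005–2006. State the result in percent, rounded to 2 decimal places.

7.56%

Real GDP 2005 = 3086.0/1.232 = 2504.87.
Real GDP 2006 = 3311.1/1.229 = 2694.14.
Change = 2694.14/2504.87 − 1 = 0.0756.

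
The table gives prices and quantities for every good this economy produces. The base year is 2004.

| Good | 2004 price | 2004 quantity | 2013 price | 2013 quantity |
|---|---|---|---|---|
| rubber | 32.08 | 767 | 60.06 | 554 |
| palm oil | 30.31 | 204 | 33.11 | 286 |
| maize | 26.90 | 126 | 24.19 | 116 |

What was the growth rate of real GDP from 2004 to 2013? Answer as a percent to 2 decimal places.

Real GDP 2004 = Nominal GDP 2004 = 32.08·767 + 30.31·204 + 26.90·126 = 34178.00.
Real GDP 2013 (at 2004 prices) = 32.08·554 + 30.31·286 + 26.90·116 = 29561.38.
Real growth = 29561.38/34178.00 − 1 = -0.1351.

-13.51%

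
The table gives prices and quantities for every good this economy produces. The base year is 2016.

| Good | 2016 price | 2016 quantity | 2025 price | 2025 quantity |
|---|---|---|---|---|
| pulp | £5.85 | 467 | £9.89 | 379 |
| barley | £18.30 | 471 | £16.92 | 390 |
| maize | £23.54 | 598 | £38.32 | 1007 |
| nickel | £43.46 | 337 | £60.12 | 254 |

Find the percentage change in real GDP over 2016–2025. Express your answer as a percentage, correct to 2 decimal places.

10.04%

Real GDP 2016 = Nominal GDP 2016 = 5.85·467 + 18.30·471 + 23.54·598 + 43.46·337 = 40074.19.
Real GDP 2025 (at 2016 prices) = 5.85·379 + 18.30·390 + 23.54·1007 + 43.46·254 = 44097.77.
Real growth = 44097.77/40074.19 − 1 = 0.1004.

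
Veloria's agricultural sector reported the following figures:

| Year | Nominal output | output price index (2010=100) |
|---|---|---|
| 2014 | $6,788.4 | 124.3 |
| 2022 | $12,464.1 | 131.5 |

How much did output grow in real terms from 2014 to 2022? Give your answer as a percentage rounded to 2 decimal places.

73.56%

Real output 2014 = 6788.4 / 1.243 = 5461.30.
Real output 2022 = 12464.1 / 1.315 = 9478.40.
Real growth = 9478.40 / 5461.30 − 1 = 0.7356.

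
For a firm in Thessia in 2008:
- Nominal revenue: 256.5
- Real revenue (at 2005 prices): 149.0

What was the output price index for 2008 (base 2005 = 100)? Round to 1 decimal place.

output price index = (Nominal / Real) × 100 = 256.5 / 149.0 × 100 = 172.15.

172.1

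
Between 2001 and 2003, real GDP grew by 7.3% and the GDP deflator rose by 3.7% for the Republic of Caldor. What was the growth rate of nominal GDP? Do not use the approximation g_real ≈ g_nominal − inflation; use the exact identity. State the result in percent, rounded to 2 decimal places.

(1 + g_nom) = (1 + g_real)(1 + π) = 1.0730 × 1.0370 = 1.11270.

11.27%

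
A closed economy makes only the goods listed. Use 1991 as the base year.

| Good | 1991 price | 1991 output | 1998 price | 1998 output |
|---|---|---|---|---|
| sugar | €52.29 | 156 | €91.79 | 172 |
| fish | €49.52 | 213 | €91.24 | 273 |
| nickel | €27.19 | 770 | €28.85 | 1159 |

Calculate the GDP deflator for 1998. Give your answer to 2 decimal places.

Nominal GDP 1998 = 91.79·172 + 91.24·273 + 28.85·1159 = 74133.55.
Real GDP 1998 (at 1991 prices) = 52.29·172 + 49.52·273 + 27.19·1159 = 54026.05.
Deflator = Nominal/Real × 100 = 74133.55/54026.05 × 100 = 137.218.

137.22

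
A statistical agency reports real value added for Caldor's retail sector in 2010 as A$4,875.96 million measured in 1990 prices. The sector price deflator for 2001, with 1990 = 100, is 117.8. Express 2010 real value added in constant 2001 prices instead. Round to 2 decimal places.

A$5,743.88 million

Real value added in 2001 prices = Real value added in 1990 prices × (P_2001/P_1990) = 4875.96 × 1.178 = 5743.88.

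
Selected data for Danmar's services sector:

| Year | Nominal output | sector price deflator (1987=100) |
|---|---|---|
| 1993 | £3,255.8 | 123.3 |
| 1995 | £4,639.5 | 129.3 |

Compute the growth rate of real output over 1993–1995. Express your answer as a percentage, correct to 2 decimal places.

35.89%

Real output 1993 = 3255.8 / 1.233 = 2640.55.
Real output 1995 = 4639.5 / 1.293 = 3588.17.
Real growth = 3588.17 / 2640.55 − 1 = 0.3589.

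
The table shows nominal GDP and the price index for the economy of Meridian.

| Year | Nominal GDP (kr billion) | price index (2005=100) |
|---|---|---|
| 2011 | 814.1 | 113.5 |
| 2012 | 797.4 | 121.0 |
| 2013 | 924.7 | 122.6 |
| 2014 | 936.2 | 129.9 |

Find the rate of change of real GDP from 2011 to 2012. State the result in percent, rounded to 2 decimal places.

-8.12%

Real GDP 2011 = 814.1/1.135 = 717.27.
Real GDP 2012 = 797.4/1.210 = 659.01.
Change = 659.01/717.27 − 1 = -0.0812.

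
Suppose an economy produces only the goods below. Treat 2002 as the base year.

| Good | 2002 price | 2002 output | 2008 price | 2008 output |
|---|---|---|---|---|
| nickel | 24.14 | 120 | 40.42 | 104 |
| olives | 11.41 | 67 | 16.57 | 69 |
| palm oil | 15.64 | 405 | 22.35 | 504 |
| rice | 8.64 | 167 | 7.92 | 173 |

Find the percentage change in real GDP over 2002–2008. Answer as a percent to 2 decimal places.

10.81%

Real GDP 2002 = Nominal GDP 2002 = 24.14·120 + 11.41·67 + 15.64·405 + 8.64·167 = 11438.35.
Real GDP 2008 (at 2002 prices) = 24.14·104 + 11.41·69 + 15.64·504 + 8.64·173 = 12675.13.
Real growth = 12675.13/11438.35 − 1 = 0.1081.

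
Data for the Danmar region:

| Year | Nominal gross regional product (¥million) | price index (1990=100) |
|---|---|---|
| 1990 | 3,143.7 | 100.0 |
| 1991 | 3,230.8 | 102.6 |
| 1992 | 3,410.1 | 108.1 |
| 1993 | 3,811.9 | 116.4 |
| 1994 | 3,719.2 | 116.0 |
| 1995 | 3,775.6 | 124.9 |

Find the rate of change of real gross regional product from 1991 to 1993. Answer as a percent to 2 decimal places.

Real gross regional product 1991 = 3230.8/1.026 = 3148.93.
Real gross regional product 1993 = 3811.9/1.164 = 3274.83.
Change = 3274.83/3148.93 − 1 = 0.0400.

4.00%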